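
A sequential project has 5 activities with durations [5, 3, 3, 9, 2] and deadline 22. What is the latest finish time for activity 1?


LF(activity 1) = deadline - sum of successor durations
Successors: activities 2 through 5 with durations [3, 3, 9, 2]
Sum of successor durations = 17
LF = 22 - 17 = 5

5


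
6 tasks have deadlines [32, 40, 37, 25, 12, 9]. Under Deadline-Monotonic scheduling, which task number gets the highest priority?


Sort tasks by relative deadline (ascending):
  Task 6: deadline = 9
  Task 5: deadline = 12
  Task 4: deadline = 25
  Task 1: deadline = 32
  Task 3: deadline = 37
  Task 2: deadline = 40
Priority order (highest first): [6, 5, 4, 1, 3, 2]
Highest priority task = 6

6


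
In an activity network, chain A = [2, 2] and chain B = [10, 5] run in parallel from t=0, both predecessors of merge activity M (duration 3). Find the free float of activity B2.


ES(B2) = sum of predecessors on chain B = 10
EF(B2) = ES + duration = 10 + 5 = 15
Successor of B2 is M. ES(M) = max(sum(A), sum(B)) = max(4, 15) = 15
Free float = ES(successor) - EF(current) = 15 - 15 = 0

0


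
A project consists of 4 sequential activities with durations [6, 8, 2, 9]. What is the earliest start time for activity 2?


Activity 2 starts after activities 1 through 1 complete.
Predecessor durations: [6]
ES = 6 = 6

6


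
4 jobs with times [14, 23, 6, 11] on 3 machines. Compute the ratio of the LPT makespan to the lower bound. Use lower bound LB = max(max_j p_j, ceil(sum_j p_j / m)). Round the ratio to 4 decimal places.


LPT order: [23, 14, 11, 6]
Machine loads after assignment: [23, 14, 17]
LPT makespan = 23
Lower bound = max(max_job, ceil(total/3)) = max(23, 18) = 23
Ratio = 23 / 23 = 1.0

1.0


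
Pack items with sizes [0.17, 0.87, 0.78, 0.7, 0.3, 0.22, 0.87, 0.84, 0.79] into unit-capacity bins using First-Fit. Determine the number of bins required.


Place items sequentially using First-Fit:
  Item 0.17 -> new Bin 1
  Item 0.87 -> new Bin 2
  Item 0.78 -> Bin 1 (now 0.95)
  Item 0.7 -> new Bin 3
  Item 0.3 -> Bin 3 (now 1.0)
  Item 0.22 -> new Bin 4
  Item 0.87 -> new Bin 5
  Item 0.84 -> new Bin 6
  Item 0.79 -> new Bin 7
Total bins used = 7

7


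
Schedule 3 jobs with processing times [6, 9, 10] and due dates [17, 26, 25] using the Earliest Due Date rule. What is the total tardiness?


Sort by due date (EDD order): [(6, 17), (10, 25), (9, 26)]
Compute completion times and tardiness:
  Job 1: p=6, d=17, C=6, tardiness=max(0,6-17)=0
  Job 2: p=10, d=25, C=16, tardiness=max(0,16-25)=0
  Job 3: p=9, d=26, C=25, tardiness=max(0,25-26)=0
Total tardiness = 0

0


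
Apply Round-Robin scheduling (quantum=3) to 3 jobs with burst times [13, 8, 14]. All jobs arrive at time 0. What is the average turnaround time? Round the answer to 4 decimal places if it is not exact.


Time quantum = 3
Execution trace:
  J1 runs 3 units, time = 3
  J2 runs 3 units, time = 6
  J3 runs 3 units, time = 9
  J1 runs 3 units, time = 12
  J2 runs 3 units, time = 15
  J3 runs 3 units, time = 18
  J1 runs 3 units, time = 21
  J2 runs 2 units, time = 23
  J3 runs 3 units, time = 26
  J1 runs 3 units, time = 29
  J3 runs 3 units, time = 32
  J1 runs 1 units, time = 33
  J3 runs 2 units, time = 35
Finish times: [33, 23, 35]
Average turnaround = 91/3 = 30.3333

30.3333


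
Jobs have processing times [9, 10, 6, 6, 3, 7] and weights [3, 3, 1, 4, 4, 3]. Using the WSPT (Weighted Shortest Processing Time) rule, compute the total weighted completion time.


Compute p/w ratios and sort ascending (WSPT): [(3, 4), (6, 4), (7, 3), (9, 3), (10, 3), (6, 1)]
Compute weighted completion times:
  Job (p=3,w=4): C=3, w*C=4*3=12
  Job (p=6,w=4): C=9, w*C=4*9=36
  Job (p=7,w=3): C=16, w*C=3*16=48
  Job (p=9,w=3): C=25, w*C=3*25=75
  Job (p=10,w=3): C=35, w*C=3*35=105
  Job (p=6,w=1): C=41, w*C=1*41=41
Total weighted completion time = 317

317


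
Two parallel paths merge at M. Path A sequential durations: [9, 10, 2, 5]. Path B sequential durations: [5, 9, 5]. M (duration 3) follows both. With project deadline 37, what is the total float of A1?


Forward pass: ES(A1) = sum of predecessors on chain A = 0
EF = ES + duration = 0 + 9 = 9
Backward pass: LF(M) = deadline = 37; LS(M) = 37 - 3 = 34
LF(A1) = LS(M) - sum(successors on chain A) = 34 - 17 = 17
LS = LF - duration = 17 - 9 = 8
Total float = LS - ES = 8 - 0 = 8

8


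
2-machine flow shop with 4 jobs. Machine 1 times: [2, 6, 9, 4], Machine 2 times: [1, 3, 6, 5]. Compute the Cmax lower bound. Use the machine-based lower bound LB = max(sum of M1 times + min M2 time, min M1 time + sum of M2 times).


LB1 = sum(M1 times) + min(M2 times) = 21 + 1 = 22
LB2 = min(M1 times) + sum(M2 times) = 2 + 15 = 17
Lower bound = max(LB1, LB2) = max(22, 17) = 22

22


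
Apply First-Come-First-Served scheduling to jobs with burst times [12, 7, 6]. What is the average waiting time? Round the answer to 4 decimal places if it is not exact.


FCFS order (as given): [12, 7, 6]
Waiting times:
  Job 1: wait = 0
  Job 2: wait = 12
  Job 3: wait = 19
Sum of waiting times = 31
Average waiting time = 31/3 = 10.3333

10.3333


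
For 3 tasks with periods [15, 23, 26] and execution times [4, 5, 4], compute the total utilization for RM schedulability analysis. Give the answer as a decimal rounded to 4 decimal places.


Compute individual utilizations (exact fractions):
  Task 1: C/T = 4/15 (approx. 0.2667)
  Task 2: C/T = 5/23 (approx. 0.2174)
  Task 3: C/T = 4/26 = 2/13 (approx. 0.1538)
Total utilization U = 4/15 + 5/23 + 2/13 = 2861/4485
Rounded to 4 decimal places: U = 0.6379
RM (Liu & Layland) bound for 3 tasks = 0.779763; compare with U = 2861/4485 (approx. 0.637904)
U <= bound, so schedulable by RM sufficient condition.

0.6379


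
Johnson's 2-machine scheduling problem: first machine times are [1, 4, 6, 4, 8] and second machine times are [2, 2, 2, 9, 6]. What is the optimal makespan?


Apply Johnson's rule:
  Group 1 (a <= b): [(1, 1, 2), (4, 4, 9)]
  Group 2 (a > b): [(5, 8, 6), (2, 4, 2), (3, 6, 2)]
Optimal job order: [1, 4, 5, 2, 3]
Schedule:
  Job 1: M1 done at 1, M2 done at 3
  Job 4: M1 done at 5, M2 done at 14
  Job 5: M1 done at 13, M2 done at 20
  Job 2: M1 done at 17, M2 done at 22
  Job 3: M1 done at 23, M2 done at 25
Makespan = 25

25


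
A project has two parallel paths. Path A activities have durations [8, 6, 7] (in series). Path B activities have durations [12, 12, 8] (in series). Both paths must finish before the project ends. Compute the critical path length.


Path A total = 8 + 6 + 7 = 21
Path B total = 12 + 12 + 8 = 32
Critical path = longest path = max(21, 32) = 32

32


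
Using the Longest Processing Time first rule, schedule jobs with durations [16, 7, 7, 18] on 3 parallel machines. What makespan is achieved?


Sort jobs in decreasing order (LPT): [18, 16, 7, 7]
Assign each job to the least loaded machine:
  Machine 1: jobs [18], load = 18
  Machine 2: jobs [16], load = 16
  Machine 3: jobs [7, 7], load = 14
Makespan = max load = 18

18


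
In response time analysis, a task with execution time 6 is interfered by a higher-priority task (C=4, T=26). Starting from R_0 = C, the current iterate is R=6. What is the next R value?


R_next = C + ceil(R_prev / T_hp) * C_hp
ceil(6 / 26) = ceil(0.2308) = 1
Interference = 1 * 4 = 4
R_next = 6 + 4 = 10

10


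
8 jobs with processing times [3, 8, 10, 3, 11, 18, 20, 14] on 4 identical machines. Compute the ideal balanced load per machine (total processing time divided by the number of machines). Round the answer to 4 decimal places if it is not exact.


Total processing time = 3 + 8 + 10 + 3 + 11 + 18 + 20 + 14 = 87
Number of machines = 4
Ideal balanced load = 87 / 4 = 21.75

21.75


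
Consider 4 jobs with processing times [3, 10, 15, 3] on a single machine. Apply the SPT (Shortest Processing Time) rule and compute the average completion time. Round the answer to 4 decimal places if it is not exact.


Sort jobs by processing time (SPT order): [3, 3, 10, 15]
Compute completion times sequentially:
  Job 1: processing = 3, completes at 3
  Job 2: processing = 3, completes at 6
  Job 3: processing = 10, completes at 16
  Job 4: processing = 15, completes at 31
Sum of completion times = 56
Average completion time = 56/4 = 14.0

14.0


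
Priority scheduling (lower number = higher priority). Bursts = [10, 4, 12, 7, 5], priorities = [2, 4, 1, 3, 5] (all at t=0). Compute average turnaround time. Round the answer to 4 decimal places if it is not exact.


Sort by priority (ascending = highest first):
Order: [(1, 12), (2, 10), (3, 7), (4, 4), (5, 5)]
Completion times:
  Priority 1, burst=12, C=12
  Priority 2, burst=10, C=22
  Priority 3, burst=7, C=29
  Priority 4, burst=4, C=33
  Priority 5, burst=5, C=38
Average turnaround = 134/5 = 26.8

26.8


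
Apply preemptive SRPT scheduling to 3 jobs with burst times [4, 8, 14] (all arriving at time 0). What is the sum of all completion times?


Since all jobs arrive at t=0, SRPT equals SPT ordering.
SPT order: [4, 8, 14]
Completion times:
  Job 1: p=4, C=4
  Job 2: p=8, C=12
  Job 3: p=14, C=26
Total completion time = 4 + 12 + 26 = 42

42


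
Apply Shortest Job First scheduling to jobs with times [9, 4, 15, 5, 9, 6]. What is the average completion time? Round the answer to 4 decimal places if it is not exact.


SJF order (ascending): [4, 5, 6, 9, 9, 15]
Completion times:
  Job 1: burst=4, C=4
  Job 2: burst=5, C=9
  Job 3: burst=6, C=15
  Job 4: burst=9, C=24
  Job 5: burst=9, C=33
  Job 6: burst=15, C=48
Average completion = 133/6 = 22.1667

22.1667


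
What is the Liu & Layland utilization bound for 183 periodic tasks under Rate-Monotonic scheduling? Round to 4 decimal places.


Compute 2^(1/183) = 1.0037948719
Subtract 1: 1.0037948719 - 1 = 0.0037948719
Multiply by n: 183 * 0.0037948719 = 0.6944615577
Round to 4 dp: 0.6945

0.6945


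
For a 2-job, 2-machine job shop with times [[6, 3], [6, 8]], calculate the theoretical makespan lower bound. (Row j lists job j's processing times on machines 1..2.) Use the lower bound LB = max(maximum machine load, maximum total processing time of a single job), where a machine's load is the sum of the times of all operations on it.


Machine loads:
  Machine 1: 6 + 6 = 12
  Machine 2: 3 + 8 = 11
Max machine load = 12
Job totals:
  Job 1: 9
  Job 2: 14
Max job total = 14
Lower bound = max(12, 14) = 14

14


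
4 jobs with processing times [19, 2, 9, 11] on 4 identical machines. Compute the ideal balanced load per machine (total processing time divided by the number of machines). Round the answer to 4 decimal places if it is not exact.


Total processing time = 19 + 2 + 9 + 11 = 41
Number of machines = 4
Ideal balanced load = 41 / 4 = 10.25

10.25


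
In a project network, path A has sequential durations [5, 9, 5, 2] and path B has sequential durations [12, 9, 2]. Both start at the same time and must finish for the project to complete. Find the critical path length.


Path A total = 5 + 9 + 5 + 2 = 21
Path B total = 12 + 9 + 2 = 23
Critical path = longest path = max(21, 23) = 23

23


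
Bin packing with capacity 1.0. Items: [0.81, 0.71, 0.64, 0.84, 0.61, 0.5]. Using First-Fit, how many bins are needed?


Place items sequentially using First-Fit:
  Item 0.81 -> new Bin 1
  Item 0.71 -> new Bin 2
  Item 0.64 -> new Bin 3
  Item 0.84 -> new Bin 4
  Item 0.61 -> new Bin 5
  Item 0.5 -> new Bin 6
Total bins used = 6

6


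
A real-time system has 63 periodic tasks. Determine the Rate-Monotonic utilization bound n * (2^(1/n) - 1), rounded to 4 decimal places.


Compute 2^(1/63) = 1.0110630845
Subtract 1: 1.0110630845 - 1 = 0.0110630845
Multiply by n: 63 * 0.0110630845 = 0.6969743235
Round to 4 dp: 0.6970

0.6970


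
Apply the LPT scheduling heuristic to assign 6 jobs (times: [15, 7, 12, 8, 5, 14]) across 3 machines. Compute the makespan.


Sort jobs in decreasing order (LPT): [15, 14, 12, 8, 7, 5]
Assign each job to the least loaded machine:
  Machine 1: jobs [15, 5], load = 20
  Machine 2: jobs [14, 7], load = 21
  Machine 3: jobs [12, 8], load = 20
Makespan = max load = 21

21


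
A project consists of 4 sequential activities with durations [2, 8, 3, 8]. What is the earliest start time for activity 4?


Activity 4 starts after activities 1 through 3 complete.
Predecessor durations: [2, 8, 3]
ES = 2 + 8 + 3 = 13

13


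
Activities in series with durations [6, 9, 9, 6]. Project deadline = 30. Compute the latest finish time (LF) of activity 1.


LF(activity 1) = deadline - sum of successor durations
Successors: activities 2 through 4 with durations [9, 9, 6]
Sum of successor durations = 24
LF = 30 - 24 = 6

6


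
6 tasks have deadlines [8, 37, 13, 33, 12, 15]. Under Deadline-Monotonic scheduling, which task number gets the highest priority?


Sort tasks by relative deadline (ascending):
  Task 1: deadline = 8
  Task 5: deadline = 12
  Task 3: deadline = 13
  Task 6: deadline = 15
  Task 4: deadline = 33
  Task 2: deadline = 37
Priority order (highest first): [1, 5, 3, 6, 4, 2]
Highest priority task = 1

1


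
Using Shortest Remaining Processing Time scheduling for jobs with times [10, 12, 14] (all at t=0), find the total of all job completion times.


Since all jobs arrive at t=0, SRPT equals SPT ordering.
SPT order: [10, 12, 14]
Completion times:
  Job 1: p=10, C=10
  Job 2: p=12, C=22
  Job 3: p=14, C=36
Total completion time = 10 + 22 + 36 = 68

68


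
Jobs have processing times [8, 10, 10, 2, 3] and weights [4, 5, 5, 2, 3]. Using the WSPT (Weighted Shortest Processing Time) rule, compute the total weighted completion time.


Compute p/w ratios and sort ascending (WSPT): [(2, 2), (3, 3), (8, 4), (10, 5), (10, 5)]
Compute weighted completion times:
  Job (p=2,w=2): C=2, w*C=2*2=4
  Job (p=3,w=3): C=5, w*C=3*5=15
  Job (p=8,w=4): C=13, w*C=4*13=52
  Job (p=10,w=5): C=23, w*C=5*23=115
  Job (p=10,w=5): C=33, w*C=5*33=165
Total weighted completion time = 351

351


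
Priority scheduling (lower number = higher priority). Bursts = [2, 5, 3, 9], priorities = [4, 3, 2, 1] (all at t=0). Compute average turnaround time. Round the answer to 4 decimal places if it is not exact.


Sort by priority (ascending = highest first):
Order: [(1, 9), (2, 3), (3, 5), (4, 2)]
Completion times:
  Priority 1, burst=9, C=9
  Priority 2, burst=3, C=12
  Priority 3, burst=5, C=17
  Priority 4, burst=2, C=19
Average turnaround = 57/4 = 14.25

14.25


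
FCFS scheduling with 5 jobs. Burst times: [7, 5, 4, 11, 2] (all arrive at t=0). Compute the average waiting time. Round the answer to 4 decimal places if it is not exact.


FCFS order (as given): [7, 5, 4, 11, 2]
Waiting times:
  Job 1: wait = 0
  Job 2: wait = 7
  Job 3: wait = 12
  Job 4: wait = 16
  Job 5: wait = 27
Sum of waiting times = 62
Average waiting time = 62/5 = 12.4

12.4


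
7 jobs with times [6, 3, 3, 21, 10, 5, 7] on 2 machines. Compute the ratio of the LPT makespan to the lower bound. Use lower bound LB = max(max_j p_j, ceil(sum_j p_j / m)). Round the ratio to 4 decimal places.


LPT order: [21, 10, 7, 6, 5, 3, 3]
Machine loads after assignment: [29, 26]
LPT makespan = 29
Lower bound = max(max_job, ceil(total/2)) = max(21, 28) = 28
Ratio = 29 / 28 = 1.0357

1.0357


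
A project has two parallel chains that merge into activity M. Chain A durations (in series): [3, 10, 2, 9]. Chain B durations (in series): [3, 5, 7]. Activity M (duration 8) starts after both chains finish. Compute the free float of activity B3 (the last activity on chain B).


ES(B3) = sum of predecessors on chain B = 8
EF(B3) = ES + duration = 8 + 7 = 15
Successor of B3 is M. ES(M) = max(sum(A), sum(B)) = max(24, 15) = 24
Free float = ES(successor) - EF(current) = 24 - 15 = 9

9


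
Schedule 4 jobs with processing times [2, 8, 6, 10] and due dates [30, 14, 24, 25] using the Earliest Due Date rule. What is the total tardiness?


Sort by due date (EDD order): [(8, 14), (6, 24), (10, 25), (2, 30)]
Compute completion times and tardiness:
  Job 1: p=8, d=14, C=8, tardiness=max(0,8-14)=0
  Job 2: p=6, d=24, C=14, tardiness=max(0,14-24)=0
  Job 3: p=10, d=25, C=24, tardiness=max(0,24-25)=0
  Job 4: p=2, d=30, C=26, tardiness=max(0,26-30)=0
Total tardiness = 0

0


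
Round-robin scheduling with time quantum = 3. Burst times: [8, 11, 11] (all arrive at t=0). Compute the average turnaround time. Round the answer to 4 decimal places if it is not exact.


Time quantum = 3
Execution trace:
  J1 runs 3 units, time = 3
  J2 runs 3 units, time = 6
  J3 runs 3 units, time = 9
  J1 runs 3 units, time = 12
  J2 runs 3 units, time = 15
  J3 runs 3 units, time = 18
  J1 runs 2 units, time = 20
  J2 runs 3 units, time = 23
  J3 runs 3 units, time = 26
  J2 runs 2 units, time = 28
  J3 runs 2 units, time = 30
Finish times: [20, 28, 30]
Average turnaround = 78/3 = 26.0

26.0


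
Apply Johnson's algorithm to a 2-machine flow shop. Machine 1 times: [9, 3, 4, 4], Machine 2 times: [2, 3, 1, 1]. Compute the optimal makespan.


Apply Johnson's rule:
  Group 1 (a <= b): [(2, 3, 3)]
  Group 2 (a > b): [(1, 9, 2), (3, 4, 1), (4, 4, 1)]
Optimal job order: [2, 1, 3, 4]
Schedule:
  Job 2: M1 done at 3, M2 done at 6
  Job 1: M1 done at 12, M2 done at 14
  Job 3: M1 done at 16, M2 done at 17
  Job 4: M1 done at 20, M2 done at 21
Makespan = 21

21


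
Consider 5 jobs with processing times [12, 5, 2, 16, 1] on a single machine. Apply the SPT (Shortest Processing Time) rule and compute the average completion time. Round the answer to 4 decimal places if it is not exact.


Sort jobs by processing time (SPT order): [1, 2, 5, 12, 16]
Compute completion times sequentially:
  Job 1: processing = 1, completes at 1
  Job 2: processing = 2, completes at 3
  Job 3: processing = 5, completes at 8
  Job 4: processing = 12, completes at 20
  Job 5: processing = 16, completes at 36
Sum of completion times = 68
Average completion time = 68/5 = 13.6

13.6


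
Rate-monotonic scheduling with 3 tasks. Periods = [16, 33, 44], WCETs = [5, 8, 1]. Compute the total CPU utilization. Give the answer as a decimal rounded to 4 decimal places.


Compute individual utilizations (exact fractions):
  Task 1: C/T = 5/16 (approx. 0.3125)
  Task 2: C/T = 8/33 (approx. 0.2424)
  Task 3: C/T = 1/44 (approx. 0.0227)
Total utilization U = 5/16 + 8/33 + 1/44 = 305/528
Rounded to 4 decimal places: U = 0.5777
RM (Liu & Layland) bound for 3 tasks = 0.779763; compare with U = 305/528 (approx. 0.577652)
U <= bound, so schedulable by RM sufficient condition.

0.5777


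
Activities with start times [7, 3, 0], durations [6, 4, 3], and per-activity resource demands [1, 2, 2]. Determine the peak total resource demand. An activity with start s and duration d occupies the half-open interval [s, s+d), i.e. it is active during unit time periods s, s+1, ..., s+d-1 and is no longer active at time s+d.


Each activity i is active on [start_i, start_i + duration_i).
Compute total resource usage per time slot:
  t=0: active resources = [2], total = 2
  t=1: active resources = [2], total = 2
  t=2: active resources = [2], total = 2
  t=3: active resources = [2], total = 2
  t=4: active resources = [2], total = 2
  t=5: active resources = [2], total = 2
  t=6: active resources = [2], total = 2
  t=7: active resources = [1], total = 1
  t=8: active resources = [1], total = 1
  t=9: active resources = [1], total = 1
  t=10: active resources = [1], total = 1
  t=11: active resources = [1], total = 1
  t=12: active resources = [1], total = 1
Peak resource demand = 2

2


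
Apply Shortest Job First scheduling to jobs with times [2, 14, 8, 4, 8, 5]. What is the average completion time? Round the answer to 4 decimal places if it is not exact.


SJF order (ascending): [2, 4, 5, 8, 8, 14]
Completion times:
  Job 1: burst=2, C=2
  Job 2: burst=4, C=6
  Job 3: burst=5, C=11
  Job 4: burst=8, C=19
  Job 5: burst=8, C=27
  Job 6: burst=14, C=41
Average completion = 106/6 = 17.6667

17.6667


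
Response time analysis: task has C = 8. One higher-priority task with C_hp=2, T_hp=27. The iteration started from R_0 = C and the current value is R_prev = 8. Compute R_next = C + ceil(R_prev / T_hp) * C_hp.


R_next = C + ceil(R_prev / T_hp) * C_hp
ceil(8 / 27) = ceil(0.2963) = 1
Interference = 1 * 2 = 2
R_next = 8 + 2 = 10

10


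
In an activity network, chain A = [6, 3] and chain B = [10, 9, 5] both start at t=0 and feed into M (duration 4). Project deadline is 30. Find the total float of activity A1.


Forward pass: ES(A1) = sum of predecessors on chain A = 0
EF = ES + duration = 0 + 6 = 6
Backward pass: LF(M) = deadline = 30; LS(M) = 30 - 4 = 26
LF(A1) = LS(M) - sum(successors on chain A) = 26 - 3 = 23
LS = LF - duration = 23 - 6 = 17
Total float = LS - ES = 17 - 0 = 17

17


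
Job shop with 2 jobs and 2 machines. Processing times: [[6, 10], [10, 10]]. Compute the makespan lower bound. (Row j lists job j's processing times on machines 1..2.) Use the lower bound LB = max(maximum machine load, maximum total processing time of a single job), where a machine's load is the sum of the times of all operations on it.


Machine loads:
  Machine 1: 6 + 10 = 16
  Machine 2: 10 + 10 = 20
Max machine load = 20
Job totals:
  Job 1: 16
  Job 2: 20
Max job total = 20
Lower bound = max(20, 20) = 20

20


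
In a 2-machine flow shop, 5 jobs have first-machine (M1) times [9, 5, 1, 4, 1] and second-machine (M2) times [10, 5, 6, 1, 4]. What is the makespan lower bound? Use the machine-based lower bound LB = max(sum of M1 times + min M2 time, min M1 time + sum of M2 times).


LB1 = sum(M1 times) + min(M2 times) = 20 + 1 = 21
LB2 = min(M1 times) + sum(M2 times) = 1 + 26 = 27
Lower bound = max(LB1, LB2) = max(21, 27) = 27

27


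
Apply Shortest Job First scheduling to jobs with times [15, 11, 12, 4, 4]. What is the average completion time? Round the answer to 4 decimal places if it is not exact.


SJF order (ascending): [4, 4, 11, 12, 15]
Completion times:
  Job 1: burst=4, C=4
  Job 2: burst=4, C=8
  Job 3: burst=11, C=19
  Job 4: burst=12, C=31
  Job 5: burst=15, C=46
Average completion = 108/5 = 21.6

21.6


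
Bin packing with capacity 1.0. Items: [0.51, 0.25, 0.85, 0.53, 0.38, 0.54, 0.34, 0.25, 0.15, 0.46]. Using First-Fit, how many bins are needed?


Place items sequentially using First-Fit:
  Item 0.51 -> new Bin 1
  Item 0.25 -> Bin 1 (now 0.76)
  Item 0.85 -> new Bin 2
  Item 0.53 -> new Bin 3
  Item 0.38 -> Bin 3 (now 0.91)
  Item 0.54 -> new Bin 4
  Item 0.34 -> Bin 4 (now 0.88)
  Item 0.25 -> new Bin 5
  Item 0.15 -> Bin 1 (now 0.91)
  Item 0.46 -> Bin 5 (now 0.71)
Total bins used = 5

5


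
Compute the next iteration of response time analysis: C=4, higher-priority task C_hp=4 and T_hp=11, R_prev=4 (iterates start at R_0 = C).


R_next = C + ceil(R_prev / T_hp) * C_hp
ceil(4 / 11) = ceil(0.3636) = 1
Interference = 1 * 4 = 4
R_next = 4 + 4 = 8

8


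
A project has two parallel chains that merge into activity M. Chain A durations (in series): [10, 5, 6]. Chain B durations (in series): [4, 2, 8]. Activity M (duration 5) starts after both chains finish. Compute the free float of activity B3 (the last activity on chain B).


ES(B3) = sum of predecessors on chain B = 6
EF(B3) = ES + duration = 6 + 8 = 14
Successor of B3 is M. ES(M) = max(sum(A), sum(B)) = max(21, 14) = 21
Free float = ES(successor) - EF(current) = 21 - 14 = 7

7


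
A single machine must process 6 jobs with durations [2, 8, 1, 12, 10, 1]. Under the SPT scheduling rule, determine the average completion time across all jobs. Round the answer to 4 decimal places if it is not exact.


Sort jobs by processing time (SPT order): [1, 1, 2, 8, 10, 12]
Compute completion times sequentially:
  Job 1: processing = 1, completes at 1
  Job 2: processing = 1, completes at 2
  Job 3: processing = 2, completes at 4
  Job 4: processing = 8, completes at 12
  Job 5: processing = 10, completes at 22
  Job 6: processing = 12, completes at 34
Sum of completion times = 75
Average completion time = 75/6 = 12.5

12.5


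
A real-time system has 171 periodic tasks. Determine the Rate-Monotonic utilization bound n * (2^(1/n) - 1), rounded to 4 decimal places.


Compute 2^(1/171) = 1.0040617188
Subtract 1: 1.0040617188 - 1 = 0.0040617188
Multiply by n: 171 * 0.0040617188 = 0.6945539148
Round to 4 dp: 0.6946

0.6946


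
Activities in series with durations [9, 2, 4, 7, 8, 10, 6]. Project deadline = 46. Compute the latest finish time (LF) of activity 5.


LF(activity 5) = deadline - sum of successor durations
Successors: activities 6 through 7 with durations [10, 6]
Sum of successor durations = 16
LF = 46 - 16 = 30

30


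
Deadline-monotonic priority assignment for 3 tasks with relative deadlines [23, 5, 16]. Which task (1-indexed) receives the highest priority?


Sort tasks by relative deadline (ascending):
  Task 2: deadline = 5
  Task 3: deadline = 16
  Task 1: deadline = 23
Priority order (highest first): [2, 3, 1]
Highest priority task = 2

2


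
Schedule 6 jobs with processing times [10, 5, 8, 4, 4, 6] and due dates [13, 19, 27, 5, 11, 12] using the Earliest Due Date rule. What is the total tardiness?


Sort by due date (EDD order): [(4, 5), (4, 11), (6, 12), (10, 13), (5, 19), (8, 27)]
Compute completion times and tardiness:
  Job 1: p=4, d=5, C=4, tardiness=max(0,4-5)=0
  Job 2: p=4, d=11, C=8, tardiness=max(0,8-11)=0
  Job 3: p=6, d=12, C=14, tardiness=max(0,14-12)=2
  Job 4: p=10, d=13, C=24, tardiness=max(0,24-13)=11
  Job 5: p=5, d=19, C=29, tardiness=max(0,29-19)=10
  Job 6: p=8, d=27, C=37, tardiness=max(0,37-27)=10
Total tardiness = 33

33


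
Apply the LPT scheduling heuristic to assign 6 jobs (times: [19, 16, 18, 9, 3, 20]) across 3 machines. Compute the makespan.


Sort jobs in decreasing order (LPT): [20, 19, 18, 16, 9, 3]
Assign each job to the least loaded machine:
  Machine 1: jobs [20, 3], load = 23
  Machine 2: jobs [19, 9], load = 28
  Machine 3: jobs [18, 16], load = 34
Makespan = max load = 34

34


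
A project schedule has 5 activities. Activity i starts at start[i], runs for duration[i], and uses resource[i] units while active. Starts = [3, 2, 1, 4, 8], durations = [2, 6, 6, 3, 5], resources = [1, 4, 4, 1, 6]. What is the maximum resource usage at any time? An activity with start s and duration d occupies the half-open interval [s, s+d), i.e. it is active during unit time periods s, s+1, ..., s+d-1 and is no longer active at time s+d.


Each activity i is active on [start_i, start_i + duration_i).
Compute total resource usage per time slot:
  t=0: active resources = [], total = 0
  t=1: active resources = [4], total = 4
  t=2: active resources = [4, 4], total = 8
  t=3: active resources = [1, 4, 4], total = 9
  t=4: active resources = [1, 4, 4, 1], total = 10
  t=5: active resources = [4, 4, 1], total = 9
  t=6: active resources = [4, 4, 1], total = 9
  t=7: active resources = [4], total = 4
  t=8: active resources = [6], total = 6
  t=9: active resources = [6], total = 6
  t=10: active resources = [6], total = 6
  t=11: active resources = [6], total = 6
  t=12: active resources = [6], total = 6
Peak resource demand = 10

10


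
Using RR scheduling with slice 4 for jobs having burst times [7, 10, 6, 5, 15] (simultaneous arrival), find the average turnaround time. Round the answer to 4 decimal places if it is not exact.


Time quantum = 4
Execution trace:
  J1 runs 4 units, time = 4
  J2 runs 4 units, time = 8
  J3 runs 4 units, time = 12
  J4 runs 4 units, time = 16
  J5 runs 4 units, time = 20
  J1 runs 3 units, time = 23
  J2 runs 4 units, time = 27
  J3 runs 2 units, time = 29
  J4 runs 1 units, time = 30
  J5 runs 4 units, time = 34
  J2 runs 2 units, time = 36
  J5 runs 4 units, time = 40
  J5 runs 3 units, time = 43
Finish times: [23, 36, 29, 30, 43]
Average turnaround = 161/5 = 32.2

32.2


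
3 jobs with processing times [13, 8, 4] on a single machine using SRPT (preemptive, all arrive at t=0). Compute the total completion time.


Since all jobs arrive at t=0, SRPT equals SPT ordering.
SPT order: [4, 8, 13]
Completion times:
  Job 1: p=4, C=4
  Job 2: p=8, C=12
  Job 3: p=13, C=25
Total completion time = 4 + 12 + 25 = 41

41


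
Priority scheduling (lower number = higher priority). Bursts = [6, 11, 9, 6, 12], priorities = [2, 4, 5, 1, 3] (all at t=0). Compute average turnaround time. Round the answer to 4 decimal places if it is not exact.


Sort by priority (ascending = highest first):
Order: [(1, 6), (2, 6), (3, 12), (4, 11), (5, 9)]
Completion times:
  Priority 1, burst=6, C=6
  Priority 2, burst=6, C=12
  Priority 3, burst=12, C=24
  Priority 4, burst=11, C=35
  Priority 5, burst=9, C=44
Average turnaround = 121/5 = 24.2

24.2


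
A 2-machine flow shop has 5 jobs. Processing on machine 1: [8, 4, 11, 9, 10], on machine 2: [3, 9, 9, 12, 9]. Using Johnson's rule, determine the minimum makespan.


Apply Johnson's rule:
  Group 1 (a <= b): [(2, 4, 9), (4, 9, 12)]
  Group 2 (a > b): [(3, 11, 9), (5, 10, 9), (1, 8, 3)]
Optimal job order: [2, 4, 3, 5, 1]
Schedule:
  Job 2: M1 done at 4, M2 done at 13
  Job 4: M1 done at 13, M2 done at 25
  Job 3: M1 done at 24, M2 done at 34
  Job 5: M1 done at 34, M2 done at 43
  Job 1: M1 done at 42, M2 done at 46
Makespan = 46

46


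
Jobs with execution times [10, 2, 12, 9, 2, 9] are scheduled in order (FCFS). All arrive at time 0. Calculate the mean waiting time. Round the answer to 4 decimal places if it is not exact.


FCFS order (as given): [10, 2, 12, 9, 2, 9]
Waiting times:
  Job 1: wait = 0
  Job 2: wait = 10
  Job 3: wait = 12
  Job 4: wait = 24
  Job 5: wait = 33
  Job 6: wait = 35
Sum of waiting times = 114
Average waiting time = 114/6 = 19.0

19.0


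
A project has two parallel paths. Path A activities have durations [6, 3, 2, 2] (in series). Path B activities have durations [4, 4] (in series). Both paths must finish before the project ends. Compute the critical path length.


Path A total = 6 + 3 + 2 + 2 = 13
Path B total = 4 + 4 = 8
Critical path = longest path = max(13, 8) = 13

13


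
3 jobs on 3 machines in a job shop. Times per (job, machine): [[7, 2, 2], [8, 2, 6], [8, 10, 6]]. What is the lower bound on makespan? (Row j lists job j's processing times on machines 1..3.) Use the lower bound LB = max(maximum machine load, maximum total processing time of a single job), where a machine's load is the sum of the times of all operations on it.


Machine loads:
  Machine 1: 7 + 8 + 8 = 23
  Machine 2: 2 + 2 + 10 = 14
  Machine 3: 2 + 6 + 6 = 14
Max machine load = 23
Job totals:
  Job 1: 11
  Job 2: 16
  Job 3: 24
Max job total = 24
Lower bound = max(23, 24) = 24

24


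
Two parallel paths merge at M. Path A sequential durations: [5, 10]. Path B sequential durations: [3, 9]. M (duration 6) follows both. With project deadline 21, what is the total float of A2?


Forward pass: ES(A2) = sum of predecessors on chain A = 5
EF = ES + duration = 5 + 10 = 15
Backward pass: LF(M) = deadline = 21; LS(M) = 21 - 6 = 15
LF(A2) = LS(M) - sum(successors on chain A) = 15 - 0 = 15
LS = LF - duration = 15 - 10 = 5
Total float = LS - ES = 5 - 5 = 0

0


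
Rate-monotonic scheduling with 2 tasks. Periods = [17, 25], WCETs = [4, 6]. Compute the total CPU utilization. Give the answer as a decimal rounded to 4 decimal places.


Compute individual utilizations (exact fractions):
  Task 1: C/T = 4/17 (approx. 0.2353)
  Task 2: C/T = 6/25 (approx. 0.24)
Total utilization U = 4/17 + 6/25 = 202/425
Rounded to 4 decimal places: U = 0.4753
RM (Liu & Layland) bound for 2 tasks = 0.828427; compare with U = 202/425 (approx. 0.475294)
U <= bound, so schedulable by RM sufficient condition.

0.4753


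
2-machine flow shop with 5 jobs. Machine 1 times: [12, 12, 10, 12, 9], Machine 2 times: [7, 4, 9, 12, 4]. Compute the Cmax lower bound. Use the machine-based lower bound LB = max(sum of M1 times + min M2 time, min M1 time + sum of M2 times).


LB1 = sum(M1 times) + min(M2 times) = 55 + 4 = 59
LB2 = min(M1 times) + sum(M2 times) = 9 + 36 = 45
Lower bound = max(LB1, LB2) = max(59, 45) = 59

59


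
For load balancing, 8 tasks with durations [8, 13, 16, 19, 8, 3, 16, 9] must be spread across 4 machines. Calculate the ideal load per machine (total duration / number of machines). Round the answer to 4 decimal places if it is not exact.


Total processing time = 8 + 13 + 16 + 19 + 8 + 3 + 16 + 9 = 92
Number of machines = 4
Ideal balanced load = 92 / 4 = 23.0

23.0


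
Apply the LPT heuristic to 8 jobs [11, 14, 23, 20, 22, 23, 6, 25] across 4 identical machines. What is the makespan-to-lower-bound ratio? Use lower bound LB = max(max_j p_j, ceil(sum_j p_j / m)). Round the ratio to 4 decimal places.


LPT order: [25, 23, 23, 22, 20, 14, 11, 6]
Machine loads after assignment: [31, 37, 34, 42]
LPT makespan = 42
Lower bound = max(max_job, ceil(total/4)) = max(25, 36) = 36
Ratio = 42 / 36 = 1.1667

1.1667


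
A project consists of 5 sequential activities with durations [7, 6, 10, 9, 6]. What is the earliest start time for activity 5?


Activity 5 starts after activities 1 through 4 complete.
Predecessor durations: [7, 6, 10, 9]
ES = 7 + 6 + 10 + 9 = 32

32


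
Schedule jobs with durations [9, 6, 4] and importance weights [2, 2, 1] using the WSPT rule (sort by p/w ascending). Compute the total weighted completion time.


Compute p/w ratios and sort ascending (WSPT): [(6, 2), (4, 1), (9, 2)]
Compute weighted completion times:
  Job (p=6,w=2): C=6, w*C=2*6=12
  Job (p=4,w=1): C=10, w*C=1*10=10
  Job (p=9,w=2): C=19, w*C=2*19=38
Total weighted completion time = 60

60


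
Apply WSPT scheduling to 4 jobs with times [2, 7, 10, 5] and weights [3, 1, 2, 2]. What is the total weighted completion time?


Compute p/w ratios and sort ascending (WSPT): [(2, 3), (5, 2), (10, 2), (7, 1)]
Compute weighted completion times:
  Job (p=2,w=3): C=2, w*C=3*2=6
  Job (p=5,w=2): C=7, w*C=2*7=14
  Job (p=10,w=2): C=17, w*C=2*17=34
  Job (p=7,w=1): C=24, w*C=1*24=24
Total weighted completion time = 78

78


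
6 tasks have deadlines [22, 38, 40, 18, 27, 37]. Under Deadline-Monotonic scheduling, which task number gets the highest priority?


Sort tasks by relative deadline (ascending):
  Task 4: deadline = 18
  Task 1: deadline = 22
  Task 5: deadline = 27
  Task 6: deadline = 37
  Task 2: deadline = 38
  Task 3: deadline = 40
Priority order (highest first): [4, 1, 5, 6, 2, 3]
Highest priority task = 4

4


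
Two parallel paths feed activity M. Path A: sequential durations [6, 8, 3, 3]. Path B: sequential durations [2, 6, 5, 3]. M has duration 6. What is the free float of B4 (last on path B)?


ES(B4) = sum of predecessors on chain B = 13
EF(B4) = ES + duration = 13 + 3 = 16
Successor of B4 is M. ES(M) = max(sum(A), sum(B)) = max(20, 16) = 20
Free float = ES(successor) - EF(current) = 20 - 16 = 4

4


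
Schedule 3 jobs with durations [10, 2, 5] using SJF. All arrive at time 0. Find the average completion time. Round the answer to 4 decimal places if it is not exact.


SJF order (ascending): [2, 5, 10]
Completion times:
  Job 1: burst=2, C=2
  Job 2: burst=5, C=7
  Job 3: burst=10, C=17
Average completion = 26/3 = 8.6667

8.6667


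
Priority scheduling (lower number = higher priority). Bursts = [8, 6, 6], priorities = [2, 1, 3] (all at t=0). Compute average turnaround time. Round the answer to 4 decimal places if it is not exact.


Sort by priority (ascending = highest first):
Order: [(1, 6), (2, 8), (3, 6)]
Completion times:
  Priority 1, burst=6, C=6
  Priority 2, burst=8, C=14
  Priority 3, burst=6, C=20
Average turnaround = 40/3 = 13.3333

13.3333


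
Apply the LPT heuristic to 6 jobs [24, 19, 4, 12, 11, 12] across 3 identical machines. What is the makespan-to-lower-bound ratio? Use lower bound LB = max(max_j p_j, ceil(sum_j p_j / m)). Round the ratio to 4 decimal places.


LPT order: [24, 19, 12, 12, 11, 4]
Machine loads after assignment: [28, 30, 24]
LPT makespan = 30
Lower bound = max(max_job, ceil(total/3)) = max(24, 28) = 28
Ratio = 30 / 28 = 1.0714

1.0714


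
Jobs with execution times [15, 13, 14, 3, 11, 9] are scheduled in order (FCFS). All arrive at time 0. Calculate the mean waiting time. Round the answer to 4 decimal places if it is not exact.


FCFS order (as given): [15, 13, 14, 3, 11, 9]
Waiting times:
  Job 1: wait = 0
  Job 2: wait = 15
  Job 3: wait = 28
  Job 4: wait = 42
  Job 5: wait = 45
  Job 6: wait = 56
Sum of waiting times = 186
Average waiting time = 186/6 = 31.0

31.0


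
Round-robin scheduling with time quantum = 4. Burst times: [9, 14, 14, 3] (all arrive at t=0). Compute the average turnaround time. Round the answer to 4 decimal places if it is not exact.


Time quantum = 4
Execution trace:
  J1 runs 4 units, time = 4
  J2 runs 4 units, time = 8
  J3 runs 4 units, time = 12
  J4 runs 3 units, time = 15
  J1 runs 4 units, time = 19
  J2 runs 4 units, time = 23
  J3 runs 4 units, time = 27
  J1 runs 1 units, time = 28
  J2 runs 4 units, time = 32
  J3 runs 4 units, time = 36
  J2 runs 2 units, time = 38
  J3 runs 2 units, time = 40
Finish times: [28, 38, 40, 15]
Average turnaround = 121/4 = 30.25

30.25


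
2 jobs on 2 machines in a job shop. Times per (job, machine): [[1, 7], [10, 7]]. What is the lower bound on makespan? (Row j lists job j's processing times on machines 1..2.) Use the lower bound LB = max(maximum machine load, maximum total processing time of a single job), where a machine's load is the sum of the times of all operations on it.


Machine loads:
  Machine 1: 1 + 10 = 11
  Machine 2: 7 + 7 = 14
Max machine load = 14
Job totals:
  Job 1: 8
  Job 2: 17
Max job total = 17
Lower bound = max(14, 17) = 17

17


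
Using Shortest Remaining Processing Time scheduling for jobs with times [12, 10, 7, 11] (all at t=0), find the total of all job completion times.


Since all jobs arrive at t=0, SRPT equals SPT ordering.
SPT order: [7, 10, 11, 12]
Completion times:
  Job 1: p=7, C=7
  Job 2: p=10, C=17
  Job 3: p=11, C=28
  Job 4: p=12, C=40
Total completion time = 7 + 17 + 28 + 40 = 92

92


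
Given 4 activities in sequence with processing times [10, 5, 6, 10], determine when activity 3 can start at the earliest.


Activity 3 starts after activities 1 through 2 complete.
Predecessor durations: [10, 5]
ES = 10 + 5 = 15

15


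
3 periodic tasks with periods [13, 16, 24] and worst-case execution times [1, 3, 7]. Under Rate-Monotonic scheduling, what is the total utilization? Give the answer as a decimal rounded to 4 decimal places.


Compute individual utilizations (exact fractions):
  Task 1: C/T = 1/13 (approx. 0.0769)
  Task 2: C/T = 3/16 (approx. 0.1875)
  Task 3: C/T = 7/24 (approx. 0.2917)
Total utilization U = 1/13 + 3/16 + 7/24 = 347/624
Rounded to 4 decimal places: U = 0.5561
RM (Liu & Layland) bound for 3 tasks = 0.779763; compare with U = 347/624 (approx. 0.556090)
U <= bound, so schedulable by RM sufficient condition.

0.5561


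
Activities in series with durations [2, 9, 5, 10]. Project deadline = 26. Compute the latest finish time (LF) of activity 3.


LF(activity 3) = deadline - sum of successor durations
Successors: activities 4 through 4 with durations [10]
Sum of successor durations = 10
LF = 26 - 10 = 16

16


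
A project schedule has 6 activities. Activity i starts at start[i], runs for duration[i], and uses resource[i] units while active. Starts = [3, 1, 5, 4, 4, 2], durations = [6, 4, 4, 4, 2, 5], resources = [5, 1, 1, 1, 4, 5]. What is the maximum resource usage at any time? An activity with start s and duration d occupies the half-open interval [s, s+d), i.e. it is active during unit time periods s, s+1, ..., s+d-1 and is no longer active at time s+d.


Each activity i is active on [start_i, start_i + duration_i).
Compute total resource usage per time slot:
  t=0: active resources = [], total = 0
  t=1: active resources = [1], total = 1
  t=2: active resources = [1, 5], total = 6
  t=3: active resources = [5, 1, 5], total = 11
  t=4: active resources = [5, 1, 1, 4, 5], total = 16
  t=5: active resources = [5, 1, 1, 4, 5], total = 16
  t=6: active resources = [5, 1, 1, 5], total = 12
  t=7: active resources = [5, 1, 1], total = 7
  t=8: active resources = [5, 1], total = 6
Peak resource demand = 16

16
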